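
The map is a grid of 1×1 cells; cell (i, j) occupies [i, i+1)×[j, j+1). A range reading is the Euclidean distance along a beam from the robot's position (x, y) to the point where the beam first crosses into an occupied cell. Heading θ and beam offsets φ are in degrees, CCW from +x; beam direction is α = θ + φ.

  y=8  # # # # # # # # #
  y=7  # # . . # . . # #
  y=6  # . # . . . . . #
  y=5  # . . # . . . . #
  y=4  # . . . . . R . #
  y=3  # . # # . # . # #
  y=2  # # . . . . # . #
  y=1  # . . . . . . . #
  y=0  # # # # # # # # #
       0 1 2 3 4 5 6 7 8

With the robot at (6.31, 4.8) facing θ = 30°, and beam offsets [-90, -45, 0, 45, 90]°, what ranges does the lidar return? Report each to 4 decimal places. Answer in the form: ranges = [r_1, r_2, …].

ranges = [1.3800, 1.7496, 1.9514, 2.6660, 2.6200]

beam 1: φ=-90°, α=300°
  direction (0.5000, -0.8660); cell (6,4); t to first gridline: x 1.3800, y 0.9238 (then +2.0000 / +1.1547)
    (6,3) via y @ 0.9238
    (7,3) via x @ 1.3800  # hit
  → r_1 = 1.3800
beam 2: φ=-45°, α=345°
  direction (0.9659, -0.2588); cell (6,4); t to first gridline: x 0.7143, y 3.0910 (then +1.0353 / +3.8637)
    (7,4) via x @ 0.7143
    (8,4) via x @ 1.7496  # hit
  → r_2 = 1.7496
beam 3: φ=0°, α=30°
  direction (0.8660, 0.5000); cell (6,4); t to first gridline: x 0.7967, y 0.4000 (then +1.1547 / +2.0000)
    (6,5) via y @ 0.4000
    (7,5) via x @ 0.7967
    (8,5) via x @ 1.9514  # hit
  → r_3 = 1.9514
beam 4: φ=45°, α=75°
  direction (0.2588, 0.9659); cell (6,4); t to first gridline: x 2.6660, y 0.2071 (then +3.8637 / +1.0353)
    (6,5) via y @ 0.2071
    (6,6) via y @ 1.2423
    (6,7) via y @ 2.2776
    (7,7) via x @ 2.6660  # hit
  → r_4 = 2.6660
beam 5: φ=90°, α=120°
  direction (-0.5000, 0.8660); cell (6,4); t to first gridline: x 0.6200, y 0.2309 (then +2.0000 / +1.1547)
    (6,5) via y @ 0.2309
    (5,5) via x @ 0.6200
    (5,6) via y @ 1.3856
    (5,7) via y @ 2.5403
    (4,7) via x @ 2.6200  # hit
  → r_5 = 2.6200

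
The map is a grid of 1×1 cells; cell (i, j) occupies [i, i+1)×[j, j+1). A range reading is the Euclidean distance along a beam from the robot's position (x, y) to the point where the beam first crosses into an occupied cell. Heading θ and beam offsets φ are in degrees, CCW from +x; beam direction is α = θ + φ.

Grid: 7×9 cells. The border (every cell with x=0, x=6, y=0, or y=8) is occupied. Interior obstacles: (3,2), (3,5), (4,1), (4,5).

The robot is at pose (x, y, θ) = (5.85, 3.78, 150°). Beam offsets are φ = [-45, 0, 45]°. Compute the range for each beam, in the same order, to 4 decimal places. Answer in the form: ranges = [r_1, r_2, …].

ranges = [4.3689, 2.4400, 5.0211]

beam 1: φ=-45°, α=105°
  direction (-0.2588, 0.9659); cell (5,3); t to first gridline: x 3.2841, y 0.2278 (then +3.8637 / +1.0353)
    (5,4) via y @ 0.2278
    (5,5) via y @ 1.2630
    (5,6) via y @ 2.2983
    (4,6) via x @ 3.2841
    (4,7) via y @ 3.3336
    (4,8) via y @ 4.3689  # hit
  → r_1 = 4.3689
beam 2: φ=0°, α=150°
  direction (-0.8660, 0.5000); cell (5,3); t to first gridline: x 0.9815, y 0.4400 (then +1.1547 / +2.0000)
    (5,4) via y @ 0.4400
    (4,4) via x @ 0.9815
    (3,4) via x @ 2.1362
    (3,5) via y @ 2.4400  # hit
  → r_2 = 2.4400
beam 3: φ=45°, α=195°
  direction (-0.9659, -0.2588); cell (5,3); t to first gridline: x 0.8800, y 3.0137 (then +1.0353 / +3.8637)
    (4,3) via x @ 0.8800
    (3,3) via x @ 1.9153
    (2,3) via x @ 2.9505
    (2,2) via y @ 3.0137
    (1,2) via x @ 3.9858
    (0,2) via x @ 5.0211  # hit
  → r_3 = 5.0211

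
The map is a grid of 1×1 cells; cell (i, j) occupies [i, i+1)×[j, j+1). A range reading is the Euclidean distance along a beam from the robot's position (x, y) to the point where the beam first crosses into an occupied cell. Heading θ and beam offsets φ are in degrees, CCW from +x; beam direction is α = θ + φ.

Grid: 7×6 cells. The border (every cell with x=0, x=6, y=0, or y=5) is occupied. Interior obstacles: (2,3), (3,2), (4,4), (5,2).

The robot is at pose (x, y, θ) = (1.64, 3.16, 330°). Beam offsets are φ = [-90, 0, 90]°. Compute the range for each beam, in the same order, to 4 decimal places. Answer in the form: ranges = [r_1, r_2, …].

ranges = [1.2800, 1.5704, 0.7200]

beam 1: φ=-90°, α=240°
  dir = (cos 240°, sin 240°) = (-0.5000, -0.8660); from cell (1,3)
  next x-line at t=1.2800, next y-line at t=0.1848; Δt_x=2.0000, Δt_y=1.1547
    y: enter (1,2) at t=0.1848
    x: enter (0,2) at t=1.2800 ← occupied
  → r_1 = 1.2800
beam 2: φ=0°, α=330°
  dir = (cos 330°, sin 330°) = (0.8660, -0.5000); from cell (1,3)
  next x-line at t=0.4157, next y-line at t=0.3200; Δt_x=1.1547, Δt_y=2.0000
    y: enter (1,2) at t=0.3200
    x: enter (2,2) at t=0.4157
    x: enter (3,2) at t=1.5704 ← occupied
  → r_2 = 1.5704
beam 3: φ=90°, α=60°
  dir = (cos 60°, sin 60°) = (0.5000, 0.8660); from cell (1,3)
  next x-line at t=0.7200, next y-line at t=0.9699; Δt_x=2.0000, Δt_y=1.1547
    x: enter (2,3) at t=0.7200 ← occupied
  → r_3 = 0.7200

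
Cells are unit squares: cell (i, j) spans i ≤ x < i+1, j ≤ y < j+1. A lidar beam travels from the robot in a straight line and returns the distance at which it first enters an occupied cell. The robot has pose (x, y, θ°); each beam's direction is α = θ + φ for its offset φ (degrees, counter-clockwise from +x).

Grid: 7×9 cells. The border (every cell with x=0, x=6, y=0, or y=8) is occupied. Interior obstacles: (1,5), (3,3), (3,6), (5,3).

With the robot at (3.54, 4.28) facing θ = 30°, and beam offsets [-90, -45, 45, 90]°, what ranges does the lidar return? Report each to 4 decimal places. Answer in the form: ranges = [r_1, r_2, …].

beam 1: φ=-90°, α=300°
  direction (0.5000, -0.8660); cell (3,4); t to first gridline: x 0.9200, y 0.3233 (then +2.0000 / +1.1547)
    (3,3) via y @ 0.3233  # hit
  → r_1 = 0.3233
beam 2: φ=-45°, α=345°
  direction (0.9659, -0.2588); cell (3,4); t to first gridline: x 0.4762, y 1.0818 (then +1.0353 / +3.8637)
    (4,4) via x @ 0.4762
    (4,3) via y @ 1.0818
    (5,3) via x @ 1.5115  # hit
  → r_2 = 1.5115
beam 3: φ=45°, α=75°
  direction (0.2588, 0.9659); cell (3,4); t to first gridline: x 1.7773, y 0.7454 (then +3.8637 / +1.0353)
    (3,5) via y @ 0.7454
    (4,5) via x @ 1.7773
    (4,6) via y @ 1.7807
    (4,7) via y @ 2.8160
    (4,8) via y @ 3.8512  # hit
  → r_3 = 3.8512
beam 4: φ=90°, α=120°
  direction (-0.5000, 0.8660); cell (3,4); t to first gridline: x 1.0800, y 0.8314 (then +2.0000 / +1.1547)
    (3,5) via y @ 0.8314
    (2,5) via x @ 1.0800
    (2,6) via y @ 1.9861
    (1,6) via x @ 3.0800
    (1,7) via y @ 3.1408
    (1,8) via y @ 4.2955  # hit
  → r_4 = 4.2955

ranges = [0.3233, 1.5115, 3.8512, 4.2955]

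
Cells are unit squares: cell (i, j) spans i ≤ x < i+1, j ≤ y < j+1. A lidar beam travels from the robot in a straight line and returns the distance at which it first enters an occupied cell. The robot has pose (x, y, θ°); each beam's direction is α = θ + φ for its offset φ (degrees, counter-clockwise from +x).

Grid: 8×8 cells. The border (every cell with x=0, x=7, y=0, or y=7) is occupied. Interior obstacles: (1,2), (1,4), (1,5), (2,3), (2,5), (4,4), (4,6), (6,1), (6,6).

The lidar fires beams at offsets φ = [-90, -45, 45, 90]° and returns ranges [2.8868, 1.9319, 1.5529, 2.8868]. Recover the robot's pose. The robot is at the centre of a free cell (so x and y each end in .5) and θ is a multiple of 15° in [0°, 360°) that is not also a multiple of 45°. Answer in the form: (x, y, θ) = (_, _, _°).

The pose lattice has 27·16 = 432 candidates. Test each by forward raycasting.
  (6.5, 4.5, 300°): beam 1 = 6.3509 ≠ 2.8868 ✗
  (6.5, 5.5, 120°): beam 1 = 0.5774 ≠ 2.8868 ✗
  (3.5, 1.5, 105°): beam 1 = 3.6235 ≠ 2.8868 ✗
  (4.5, 1.5, 210°): beam 1 = 4.0415 ≠ 2.8868 ✗
  …
  (5.5, 3.5, 330°): r_1=2.8868, r_2=1.9319, r_3=1.5529, r_4=2.8868 — all match ✓
No second candidate reproduces the full scan.

(x, y, θ) = (5.5, 3.5, 330°)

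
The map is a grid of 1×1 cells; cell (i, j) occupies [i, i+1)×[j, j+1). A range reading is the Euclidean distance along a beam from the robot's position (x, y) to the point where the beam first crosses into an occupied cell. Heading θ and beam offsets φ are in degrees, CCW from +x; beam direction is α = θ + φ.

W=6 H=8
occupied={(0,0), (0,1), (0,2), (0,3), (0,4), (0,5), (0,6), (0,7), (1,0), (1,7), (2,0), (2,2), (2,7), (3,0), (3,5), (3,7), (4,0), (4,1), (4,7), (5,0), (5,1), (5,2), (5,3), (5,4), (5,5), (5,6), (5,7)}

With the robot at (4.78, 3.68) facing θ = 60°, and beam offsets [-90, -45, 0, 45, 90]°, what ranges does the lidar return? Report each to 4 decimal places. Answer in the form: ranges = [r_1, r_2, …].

ranges = [0.2540, 0.2278, 0.4400, 3.4371, 4.3648]

beam 1: φ=-90°, α=330°
  cosα=0.8660 sinα=-0.5000 | (4,3) | tMaxX 0.2540 tMaxY 1.3600 | tΔX 1.1547 tΔY 2.0000
    t=0.2540 [x] (5,3) — stop
  → r_1 = 0.2540
beam 2: φ=-45°, α=15°
  cosα=0.9659 sinα=0.2588 | (4,3) | tMaxX 0.2278 tMaxY 1.2364 | tΔX 1.0353 tΔY 3.8637
    t=0.2278 [x] (5,3) — stop
  → r_2 = 0.2278
beam 3: φ=0°, α=60°
  cosα=0.5000 sinα=0.8660 | (4,3) | tMaxX 0.4400 tMaxY 0.3695 | tΔX 2.0000 tΔY 1.1547
    t=0.3695 [y] (4,4)
    t=0.4400 [x] (5,4) — stop
  → r_3 = 0.4400
beam 4: φ=45°, α=105°
  cosα=-0.2588 sinα=0.9659 | (4,3) | tMaxX 3.0137 tMaxY 0.3313 | tΔX 3.8637 tΔY 1.0353
    t=0.3313 [y] (4,4)
    t=1.3666 [y] (4,5)
    t=2.4018 [y] (4,6)
    t=3.0137 [x] (3,6)
    t=3.4371 [y] (3,7) — stop
  → r_4 = 3.4371
beam 5: φ=90°, α=150°
  cosα=-0.8660 sinα=0.5000 | (4,3) | tMaxX 0.9007 tMaxY 0.6400 | tΔX 1.1547 tΔY 2.0000
    t=0.6400 [y] (4,4)
    t=0.9007 [x] (3,4)
    t=2.0554 [x] (2,4)
    t=2.6400 [y] (2,5)
    t=3.2101 [x] (1,5)
    t=4.3648 [x] (0,5) — stop
  → r_5 = 4.3648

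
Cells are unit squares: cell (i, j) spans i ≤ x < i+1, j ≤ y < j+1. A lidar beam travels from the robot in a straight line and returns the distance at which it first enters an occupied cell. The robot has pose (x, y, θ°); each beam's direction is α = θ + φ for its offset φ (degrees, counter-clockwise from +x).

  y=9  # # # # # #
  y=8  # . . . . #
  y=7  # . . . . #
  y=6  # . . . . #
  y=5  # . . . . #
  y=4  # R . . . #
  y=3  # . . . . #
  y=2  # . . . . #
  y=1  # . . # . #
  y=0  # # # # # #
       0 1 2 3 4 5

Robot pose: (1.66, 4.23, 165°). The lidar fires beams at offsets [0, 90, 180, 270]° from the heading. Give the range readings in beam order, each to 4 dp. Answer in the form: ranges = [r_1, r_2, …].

ranges = [0.6833, 2.5500, 3.4578, 4.9383]

beam 1: φ=0°, α=165°
  d=(-0.9659,0.2588)  start (1,4)  tX=0.6833 tY=2.9751  stride 1/|dx|=1.0353 1/|dy|=3.8637
    cross x-line → (0,4), t=0.6833 (wall)
  → r_1 = 0.6833
beam 2: φ=90°, α=255°
  d=(-0.2588,-0.9659)  start (1,4)  tX=2.5500 tY=0.2381  stride 1/|dx|=3.8637 1/|dy|=1.0353
    cross y-line → (1,3), t=0.2381
    cross y-line → (1,2), t=1.2734
    cross y-line → (1,1), t=2.3087
    cross x-line → (0,1), t=2.5500 (wall)
  → r_2 = 2.5500
beam 3: φ=180°, α=345°
  d=(0.9659,-0.2588)  start (1,4)  tX=0.3520 tY=0.8887  stride 1/|dx|=1.0353 1/|dy|=3.8637
    cross x-line → (2,4), t=0.3520
    cross y-line → (2,3), t=0.8887
    cross x-line → (3,3), t=1.3873
    cross x-line → (4,3), t=2.4225
    cross x-line → (5,3), t=3.4578 (wall)
  → r_3 = 3.4578
beam 4: φ=270°, α=75°
  d=(0.2588,0.9659)  start (1,4)  tX=1.3137 tY=0.7972  stride 1/|dx|=3.8637 1/|dy|=1.0353
    cross y-line → (1,5), t=0.7972
    cross x-line → (2,5), t=1.3137
    cross y-line → (2,6), t=1.8324
    cross y-line → (2,7), t=2.8677
    cross y-line → (2,8), t=3.9030
    cross y-line → (2,9), t=4.9383 (wall)
  → r_4 = 4.9383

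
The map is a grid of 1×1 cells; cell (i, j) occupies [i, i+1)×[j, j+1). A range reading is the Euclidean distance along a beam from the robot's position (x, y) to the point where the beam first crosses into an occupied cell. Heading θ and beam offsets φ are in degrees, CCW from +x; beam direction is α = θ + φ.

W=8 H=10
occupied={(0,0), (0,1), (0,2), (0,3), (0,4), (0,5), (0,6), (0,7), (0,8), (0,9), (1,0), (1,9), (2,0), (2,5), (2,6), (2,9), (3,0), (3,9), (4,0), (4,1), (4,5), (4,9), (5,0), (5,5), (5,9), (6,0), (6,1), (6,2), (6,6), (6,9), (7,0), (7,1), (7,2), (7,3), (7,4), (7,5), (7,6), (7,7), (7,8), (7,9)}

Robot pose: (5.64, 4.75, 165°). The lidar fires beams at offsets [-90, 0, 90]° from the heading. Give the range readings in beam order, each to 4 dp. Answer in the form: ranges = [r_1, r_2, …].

ranges = [0.2588, 0.9659, 2.8470]

beam 1: φ=-90°, α=75°
  direction (0.2588, 0.9659); cell (5,4); t to first gridline: x 1.3909, y 0.2588 (then +3.8637 / +1.0353)
    (5,5) via y @ 0.2588  # hit
  → r_1 = 0.2588
beam 2: φ=0°, α=165°
  direction (-0.9659, 0.2588); cell (5,4); t to first gridline: x 0.6626, y 0.9659 (then +1.0353 / +3.8637)
    (4,4) via x @ 0.6626
    (4,5) via y @ 0.9659  # hit
  → r_2 = 0.9659
beam 3: φ=90°, α=255°
  direction (-0.2588, -0.9659); cell (5,4); t to first gridline: x 2.4728, y 0.7765 (then +3.8637 / +1.0353)
    (5,3) via y @ 0.7765
    (5,2) via y @ 1.8117
    (4,2) via x @ 2.4728
    (4,1) via y @ 2.8470  # hit
  → r_3 = 2.8470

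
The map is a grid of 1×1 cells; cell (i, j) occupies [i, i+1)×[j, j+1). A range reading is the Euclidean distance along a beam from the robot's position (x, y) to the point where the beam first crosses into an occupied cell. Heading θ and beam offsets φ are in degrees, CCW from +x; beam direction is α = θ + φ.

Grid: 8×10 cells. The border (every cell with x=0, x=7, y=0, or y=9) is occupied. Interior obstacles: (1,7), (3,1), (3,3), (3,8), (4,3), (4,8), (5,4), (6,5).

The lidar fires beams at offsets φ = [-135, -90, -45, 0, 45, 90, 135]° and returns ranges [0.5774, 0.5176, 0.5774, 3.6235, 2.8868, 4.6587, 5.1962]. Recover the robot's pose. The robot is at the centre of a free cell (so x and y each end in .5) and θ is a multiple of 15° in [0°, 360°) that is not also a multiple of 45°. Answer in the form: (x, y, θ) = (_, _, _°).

(x, y, θ) = (5.5, 5.5, 75°)

Enumerate (i+0.5, j+0.5, θ) over the 40 free cells and 16 admissible headings. For each, cast all 7 beams and compare to the given ranges.
  (2.5, 2.5, 15°): beam 1 = 1.7321 ≠ 0.5774 ✗
  (2.5, 1.5, 330°): beam 1 = 1.5529 ≠ 0.5774 ✗
  (2.5, 4.5, 210°): beam 1 = 3.6235 ≠ 0.5774 ✗
  …
  (5.5, 5.5, 75°): r_1=0.5774, r_2=0.5176, r_3=0.5774, r_4=3.6235, r_5=2.8868, r_6=4.6587, r_7=5.1962 — all match ✓
Unique over the lattice → pose = (5.5, 5.5, 75°).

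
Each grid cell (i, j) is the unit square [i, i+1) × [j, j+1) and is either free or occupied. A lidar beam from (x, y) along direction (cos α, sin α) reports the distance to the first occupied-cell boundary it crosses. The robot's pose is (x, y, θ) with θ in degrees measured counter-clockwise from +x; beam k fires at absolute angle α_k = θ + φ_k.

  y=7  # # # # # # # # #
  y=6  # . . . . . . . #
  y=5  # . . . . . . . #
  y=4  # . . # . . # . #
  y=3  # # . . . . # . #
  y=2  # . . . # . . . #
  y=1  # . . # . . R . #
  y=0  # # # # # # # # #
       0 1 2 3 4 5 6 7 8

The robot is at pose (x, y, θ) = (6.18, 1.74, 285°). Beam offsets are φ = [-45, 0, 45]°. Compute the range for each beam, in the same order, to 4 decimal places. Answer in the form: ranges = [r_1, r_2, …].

ranges = [0.8545, 0.7661, 1.4800]

beam 1: φ=-45°, α=240°
  cosα=-0.5000 sinα=-0.8660 | (6,1) | tMaxX 0.3600 tMaxY 0.8545 | tΔX 2.0000 tΔY 1.1547
    t=0.3600 [x] (5,1)
    t=0.8545 [y] (5,0) — stop
  → r_1 = 0.8545
beam 2: φ=0°, α=285°
  cosα=0.2588 sinα=-0.9659 | (6,1) | tMaxX 3.1682 tMaxY 0.7661 | tΔX 3.8637 tΔY 1.0353
    t=0.7661 [y] (6,0) — stop
  → r_2 = 0.7661
beam 3: φ=45°, α=330°
  cosα=0.8660 sinα=-0.5000 | (6,1) | tMaxX 0.9469 tMaxY 1.4800 | tΔX 1.1547 tΔY 2.0000
    t=0.9469 [x] (7,1)
    t=1.4800 [y] (7,0) — stop
  → r_3 = 1.4800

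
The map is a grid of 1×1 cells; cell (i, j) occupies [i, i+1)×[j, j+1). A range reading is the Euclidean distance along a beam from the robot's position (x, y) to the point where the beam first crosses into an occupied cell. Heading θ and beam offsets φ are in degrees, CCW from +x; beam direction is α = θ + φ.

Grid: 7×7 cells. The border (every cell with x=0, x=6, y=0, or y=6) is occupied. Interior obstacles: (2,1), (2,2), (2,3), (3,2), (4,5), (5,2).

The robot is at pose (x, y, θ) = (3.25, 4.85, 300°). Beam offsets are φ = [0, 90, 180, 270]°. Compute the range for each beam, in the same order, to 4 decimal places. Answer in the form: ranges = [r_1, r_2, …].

beam 1: φ=0°, α=300°
  direction (0.5000, -0.8660); cell (3,4); t to first gridline: x 1.5000, y 0.9815 (then +2.0000 / +1.1547)
    (3,3) via y @ 0.9815
    (4,3) via x @ 1.5000
    (4,2) via y @ 2.1362
    (4,1) via y @ 3.2909
    (5,1) via x @ 3.5000
    (5,0) via y @ 4.4456  # hit
  → r_1 = 4.4456
beam 2: φ=90°, α=30°
  direction (0.8660, 0.5000); cell (3,4); t to first gridline: x 0.8660, y 0.3000 (then +1.1547 / +2.0000)
    (3,5) via y @ 0.3000
    (4,5) via x @ 0.8660  # hit
  → r_2 = 0.8660
beam 3: φ=180°, α=120°
  direction (-0.5000, 0.8660); cell (3,4); t to first gridline: x 0.5000, y 0.1732 (then +2.0000 / +1.1547)
    (3,5) via y @ 0.1732
    (2,5) via x @ 0.5000
    (2,6) via y @ 1.3279  # hit
  → r_3 = 1.3279
beam 4: φ=270°, α=210°
  direction (-0.8660, -0.5000); cell (3,4); t to first gridline: x 0.2887, y 1.7000 (then +1.1547 / +2.0000)
    (2,4) via x @ 0.2887
    (1,4) via x @ 1.4434
    (1,3) via y @ 1.7000
    (0,3) via x @ 2.5981  # hit
  → r_4 = 2.5981

ranges = [4.4456, 0.8660, 1.3279, 2.5981]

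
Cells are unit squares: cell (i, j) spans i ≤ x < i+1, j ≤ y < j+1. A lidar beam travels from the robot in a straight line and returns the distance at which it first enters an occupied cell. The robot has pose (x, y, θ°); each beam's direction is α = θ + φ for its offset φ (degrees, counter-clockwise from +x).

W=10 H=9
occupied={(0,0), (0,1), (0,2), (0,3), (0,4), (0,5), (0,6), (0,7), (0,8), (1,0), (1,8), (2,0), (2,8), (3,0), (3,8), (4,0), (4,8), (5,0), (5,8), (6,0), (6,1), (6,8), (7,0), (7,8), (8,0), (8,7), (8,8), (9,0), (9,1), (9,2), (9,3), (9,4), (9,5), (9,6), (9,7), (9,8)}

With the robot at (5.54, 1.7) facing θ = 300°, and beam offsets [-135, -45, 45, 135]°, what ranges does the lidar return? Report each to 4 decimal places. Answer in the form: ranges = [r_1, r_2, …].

ranges = [4.7002, 0.7247, 0.4762, 6.5222]

beam 1: φ=-135°, α=165°
  direction (-0.9659, 0.2588); cell (5,1); t to first gridline: x 0.5590, y 1.1591 (then +1.0353 / +3.8637)
    (4,1) via x @ 0.5590
    (4,2) via y @ 1.1591
    (3,2) via x @ 1.5943
    (2,2) via x @ 2.6296
    (1,2) via x @ 3.6649
    (0,2) via x @ 4.7002  # hit
  → r_1 = 4.7002
beam 2: φ=-45°, α=255°
  direction (-0.2588, -0.9659); cell (5,1); t to first gridline: x 2.0864, y 0.7247 (then +3.8637 / +1.0353)
    (5,0) via y @ 0.7247  # hit
  → r_2 = 0.7247
beam 3: φ=45°, α=345°
  direction (0.9659, -0.2588); cell (5,1); t to first gridline: x 0.4762, y 2.7046 (then +1.0353 / +3.8637)
    (6,1) via x @ 0.4762  # hit
  → r_3 = 0.4762
beam 4: φ=135°, α=75°
  direction (0.2588, 0.9659); cell (5,1); t to first gridline: x 1.7773, y 0.3106 (then +3.8637 / +1.0353)
    (5,2) via y @ 0.3106
    (5,3) via y @ 1.3459
    (6,3) via x @ 1.7773
    (6,4) via y @ 2.3811
    (6,5) via y @ 3.4164
    (6,6) via y @ 4.4517
    (6,7) via y @ 5.4870
    (7,7) via x @ 5.6410
    (7,8) via y @ 6.5222  # hit
  → r_4 = 6.5222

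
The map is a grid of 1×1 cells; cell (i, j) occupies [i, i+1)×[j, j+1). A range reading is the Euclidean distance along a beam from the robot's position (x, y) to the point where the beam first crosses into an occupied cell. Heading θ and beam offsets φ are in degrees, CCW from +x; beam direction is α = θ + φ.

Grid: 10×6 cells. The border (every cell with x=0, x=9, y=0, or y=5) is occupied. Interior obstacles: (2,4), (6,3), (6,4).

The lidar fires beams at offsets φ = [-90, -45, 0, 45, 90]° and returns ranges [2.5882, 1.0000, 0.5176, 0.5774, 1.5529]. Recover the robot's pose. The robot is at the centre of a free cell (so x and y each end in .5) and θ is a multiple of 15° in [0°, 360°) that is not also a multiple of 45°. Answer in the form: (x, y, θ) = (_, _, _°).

Candidates: 29 free-cell centres × 16 headings = 464 poses. Raycast each; keep the one whose scan matches to 4 dp.
  (2.5, 3.5, 15°): beam 2 = 5.0000 ≠ 1.0000 ✗
  (4.5, 3.5, 345°): beam 2 = 2.8868 ≠ 1.0000 ✗
  (3.5, 2.5, 240°): beam 1 = 2.8868 ≠ 2.5882 ✗
  (8.5, 4.5, 255°): beam 1 = 1.5529 ≠ 2.5882 ✗
  (4.5, 3.5, 30°): beam 1 = 2.8868 ≠ 2.5882 ✗
  …
  (8.5, 3.5, 345°): r_1=2.5882, r_2=1.0000, r_3=0.5176, r_4=0.5774, r_5=1.5529 — all match ✓
Unique over the lattice → pose = (8.5, 3.5, 345°).

(x, y, θ) = (8.5, 3.5, 345°)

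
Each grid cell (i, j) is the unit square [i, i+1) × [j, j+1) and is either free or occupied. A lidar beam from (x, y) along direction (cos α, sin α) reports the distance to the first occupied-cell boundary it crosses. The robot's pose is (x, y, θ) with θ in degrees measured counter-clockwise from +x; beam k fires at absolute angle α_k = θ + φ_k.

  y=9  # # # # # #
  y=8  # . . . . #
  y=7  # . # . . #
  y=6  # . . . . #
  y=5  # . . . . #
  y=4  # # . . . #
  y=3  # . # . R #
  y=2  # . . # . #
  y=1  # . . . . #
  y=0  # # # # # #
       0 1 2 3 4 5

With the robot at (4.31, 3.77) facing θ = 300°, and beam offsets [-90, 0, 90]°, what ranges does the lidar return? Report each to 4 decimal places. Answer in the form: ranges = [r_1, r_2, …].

ranges = [1.5127, 1.3800, 0.7967]

beam 1: φ=-90°, α=210°
  cosα=-0.8660 sinα=-0.5000 | (4,3) | tMaxX 0.3580 tMaxY 1.5400 | tΔX 1.1547 tΔY 2.0000
    t=0.3580 [x] (3,3)
    t=1.5127 [x] (2,3) — stop
  → r_1 = 1.5127
beam 2: φ=0°, α=300°
  cosα=0.5000 sinα=-0.8660 | (4,3) | tMaxX 1.3800 tMaxY 0.8891 | tΔX 2.0000 tΔY 1.1547
    t=0.8891 [y] (4,2)
    t=1.3800 [x] (5,2) — stop
  → r_2 = 1.3800
beam 3: φ=90°, α=30°
  cosα=0.8660 sinα=0.5000 | (4,3) | tMaxX 0.7967 tMaxY 0.4600 | tΔX 1.1547 tΔY 2.0000
    t=0.4600 [y] (4,4)
    t=0.7967 [x] (5,4) — stop
  → r_3 = 0.7967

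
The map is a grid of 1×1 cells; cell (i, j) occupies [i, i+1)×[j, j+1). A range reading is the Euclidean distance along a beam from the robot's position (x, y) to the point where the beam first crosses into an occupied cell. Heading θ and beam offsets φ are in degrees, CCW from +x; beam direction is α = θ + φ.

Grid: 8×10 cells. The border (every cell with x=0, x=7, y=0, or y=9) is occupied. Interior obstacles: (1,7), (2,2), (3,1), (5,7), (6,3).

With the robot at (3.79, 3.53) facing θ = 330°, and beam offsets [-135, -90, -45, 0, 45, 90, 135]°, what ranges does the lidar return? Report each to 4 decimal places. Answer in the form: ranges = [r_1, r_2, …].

ranges = [2.8884, 1.5800, 2.6192, 3.7066, 3.3232, 4.0068, 5.6630]

beam 1: φ=-135°, α=195°
  d=(-0.9659,-0.2588)  start (3,3)  tX=0.8179 tY=2.0478  stride 1/|dx|=1.0353 1/|dy|=3.8637
    cross x-line → (2,3), t=0.8179
    cross x-line → (1,3), t=1.8531
    cross y-line → (1,2), t=2.0478
    cross x-line → (0,2), t=2.8884 (wall)
  → r_1 = 2.8884
beam 2: φ=-90°, α=240°
  d=(-0.5000,-0.8660)  start (3,3)  tX=1.5800 tY=0.6120  stride 1/|dx|=2.0000 1/|dy|=1.1547
    cross y-line → (3,2), t=0.6120
    cross x-line → (2,2), t=1.5800 (wall)
  → r_2 = 1.5800
beam 3: φ=-45°, α=285°
  d=(0.2588,-0.9659)  start (3,3)  tX=0.8114 tY=0.5487  stride 1/|dx|=3.8637 1/|dy|=1.0353
    cross y-line → (3,2), t=0.5487
    cross x-line → (4,2), t=0.8114
    cross y-line → (4,1), t=1.5840
    cross y-line → (4,0), t=2.6192 (wall)
  → r_3 = 2.6192
beam 4: φ=0°, α=330°
  d=(0.8660,-0.5000)  start (3,3)  tX=0.2425 tY=1.0600  stride 1/|dx|=1.1547 1/|dy|=2.0000
    cross x-line → (4,3), t=0.2425
    cross y-line → (4,2), t=1.0600
    cross x-line → (5,2), t=1.3972
    cross x-line → (6,2), t=2.5519
    cross y-line → (6,1), t=3.0600
    cross x-line → (7,1), t=3.7066 (wall)
  → r_4 = 3.7066
beam 5: φ=45°, α=15°
  d=(0.9659,0.2588)  start (3,3)  tX=0.2174 tY=1.8159  stride 1/|dx|=1.0353 1/|dy|=3.8637
    cross x-line → (4,3), t=0.2174
    cross x-line → (5,3), t=1.2527
    cross y-line → (5,4), t=1.8159
    cross x-line → (6,4), t=2.2880
    cross x-line → (7,4), t=3.3232 (wall)
  → r_5 = 3.3232
beam 6: φ=90°, α=60°
  d=(0.5000,0.8660)  start (3,3)  tX=0.4200 tY=0.5427  stride 1/|dx|=2.0000 1/|dy|=1.1547
    cross x-line → (4,3), t=0.4200
    cross y-line → (4,4), t=0.5427
    cross y-line → (4,5), t=1.6974
    cross x-line → (5,5), t=2.4200
    cross y-line → (5,6), t=2.8521
    cross y-line → (5,7), t=4.0068 (wall)
  → r_6 = 4.0068
beam 7: φ=135°, α=105°
  d=(-0.2588,0.9659)  start (3,3)  tX=3.0523 tY=0.4866  stride 1/|dx|=3.8637 1/|dy|=1.0353
    cross y-line → (3,4), t=0.4866
    cross y-line → (3,5), t=1.5219
    cross y-line → (3,6), t=2.5571
    cross x-line → (2,6), t=3.0523
    cross y-line → (2,7), t=3.5924
    cross y-line → (2,8), t=4.6277
    cross y-line → (2,9), t=5.6630 (wall)
  → r_7 = 5.6630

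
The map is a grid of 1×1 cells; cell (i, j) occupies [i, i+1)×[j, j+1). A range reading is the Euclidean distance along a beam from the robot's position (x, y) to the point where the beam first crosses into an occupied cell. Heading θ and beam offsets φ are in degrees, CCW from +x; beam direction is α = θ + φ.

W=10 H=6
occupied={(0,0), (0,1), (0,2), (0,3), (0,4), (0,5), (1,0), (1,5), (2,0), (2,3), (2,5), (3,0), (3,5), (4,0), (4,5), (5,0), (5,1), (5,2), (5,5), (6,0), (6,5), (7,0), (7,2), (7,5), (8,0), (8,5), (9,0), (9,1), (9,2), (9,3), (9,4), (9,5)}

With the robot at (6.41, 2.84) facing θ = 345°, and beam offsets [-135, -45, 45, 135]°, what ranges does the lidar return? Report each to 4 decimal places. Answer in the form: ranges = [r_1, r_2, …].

beam 1: φ=-135°, α=210°
  dir = (cos 210°, sin 210°) = (-0.8660, -0.5000); from cell (6,2)
  next x-line at t=0.4734, next y-line at t=1.6800; Δt_x=1.1547, Δt_y=2.0000
    x: enter (5,2) at t=0.4734 ← occupied
  → r_1 = 0.4734
beam 2: φ=-45°, α=300°
  dir = (cos 300°, sin 300°) = (0.5000, -0.8660); from cell (6,2)
  next x-line at t=1.1800, next y-line at t=0.9699; Δt_x=2.0000, Δt_y=1.1547
    y: enter (6,1) at t=0.9699
    x: enter (7,1) at t=1.1800
    y: enter (7,0) at t=2.1246 ← occupied
  → r_2 = 2.1246
beam 3: φ=45°, α=30°
  dir = (cos 30°, sin 30°) = (0.8660, 0.5000); from cell (6,2)
  next x-line at t=0.6813, next y-line at t=0.3200; Δt_x=1.1547, Δt_y=2.0000
    y: enter (6,3) at t=0.3200
    x: enter (7,3) at t=0.6813
    x: enter (8,3) at t=1.8360
    y: enter (8,4) at t=2.3200
    x: enter (9,4) at t=2.9907 ← occupied
  → r_3 = 2.9907
beam 4: φ=135°, α=120°
  dir = (cos 120°, sin 120°) = (-0.5000, 0.8660); from cell (6,2)
  next x-line at t=0.8200, next y-line at t=0.1848; Δt_x=2.0000, Δt_y=1.1547
    y: enter (6,3) at t=0.1848
    x: enter (5,3) at t=0.8200
    y: enter (5,4) at t=1.3395
    y: enter (5,5) at t=2.4942 ← occupied
  → r_4 = 2.4942

ranges = [0.4734, 2.1246, 2.9907, 2.4942]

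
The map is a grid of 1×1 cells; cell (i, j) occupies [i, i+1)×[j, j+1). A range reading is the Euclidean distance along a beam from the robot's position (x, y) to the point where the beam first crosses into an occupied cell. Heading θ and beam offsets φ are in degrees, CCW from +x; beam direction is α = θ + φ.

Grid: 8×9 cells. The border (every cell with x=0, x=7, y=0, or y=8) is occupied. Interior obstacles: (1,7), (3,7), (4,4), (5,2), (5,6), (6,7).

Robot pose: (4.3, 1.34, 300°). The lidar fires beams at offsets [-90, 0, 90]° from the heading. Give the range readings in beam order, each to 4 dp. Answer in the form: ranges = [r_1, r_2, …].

ranges = [0.6800, 0.3926, 1.3200]

beam 1: φ=-90°, α=210°
  d=(-0.8660,-0.5000)  start (4,1)  tX=0.3464 tY=0.6800  stride 1/|dx|=1.1547 1/|dy|=2.0000
    cross x-line → (3,1), t=0.3464
    cross y-line → (3,0), t=0.6800 (wall)
  → r_1 = 0.6800
beam 2: φ=0°, α=300°
  d=(0.5000,-0.8660)  start (4,1)  tX=1.4000 tY=0.3926  stride 1/|dx|=2.0000 1/|dy|=1.1547
    cross y-line → (4,0), t=0.3926 (wall)
  → r_2 = 0.3926
beam 3: φ=90°, α=30°
  d=(0.8660,0.5000)  start (4,1)  tX=0.8083 tY=1.3200  stride 1/|dx|=1.1547 1/|dy|=2.0000
    cross x-line → (5,1), t=0.8083
    cross y-line → (5,2), t=1.3200 (wall)
  → r_3 = 1.3200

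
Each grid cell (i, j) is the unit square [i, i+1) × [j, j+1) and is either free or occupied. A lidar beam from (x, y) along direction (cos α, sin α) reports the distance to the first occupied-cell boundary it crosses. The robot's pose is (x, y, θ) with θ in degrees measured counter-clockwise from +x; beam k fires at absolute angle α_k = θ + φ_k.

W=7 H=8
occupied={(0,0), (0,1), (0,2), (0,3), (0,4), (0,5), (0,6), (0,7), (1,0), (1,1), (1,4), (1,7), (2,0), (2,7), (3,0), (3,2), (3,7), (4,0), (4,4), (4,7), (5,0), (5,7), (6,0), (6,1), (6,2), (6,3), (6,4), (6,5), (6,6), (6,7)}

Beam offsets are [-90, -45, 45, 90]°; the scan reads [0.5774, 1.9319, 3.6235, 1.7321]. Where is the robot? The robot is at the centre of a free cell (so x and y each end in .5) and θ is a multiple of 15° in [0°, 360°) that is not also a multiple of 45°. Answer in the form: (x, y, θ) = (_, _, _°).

The pose lattice has 26·16 = 416 candidates. Test each by forward raycasting.
  (2.5, 1.5, 120°): beam 1 = 1.0000 ≠ 0.5774 ✗
  (2.5, 2.5, 285°): beam 1 = 1.5529 ≠ 0.5774 ✗
  (2.5, 4.5, 105°): beam 1 = 1.5529 ≠ 0.5774 ✗
  …
  (5.5, 3.5, 120°): r_1=0.5774, r_2=1.9319, r_3=3.6235, r_4=1.7321 — all match ✓
Only this pose fits every beam.

(x, y, θ) = (5.5, 3.5, 120°)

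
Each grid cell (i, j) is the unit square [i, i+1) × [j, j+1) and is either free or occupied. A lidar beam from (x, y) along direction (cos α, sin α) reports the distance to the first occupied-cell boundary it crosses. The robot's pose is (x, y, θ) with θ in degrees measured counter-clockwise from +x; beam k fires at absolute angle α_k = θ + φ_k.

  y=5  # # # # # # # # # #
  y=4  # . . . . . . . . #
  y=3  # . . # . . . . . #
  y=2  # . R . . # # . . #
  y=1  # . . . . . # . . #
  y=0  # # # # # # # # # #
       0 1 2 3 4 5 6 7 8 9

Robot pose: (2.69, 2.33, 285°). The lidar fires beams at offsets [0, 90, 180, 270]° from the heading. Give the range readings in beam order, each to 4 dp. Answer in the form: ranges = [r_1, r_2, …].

beam 1: φ=0°, α=285°
  direction (0.2588, -0.9659); cell (2,2); t to first gridline: x 1.1977, y 0.3416 (then +3.8637 / +1.0353)
    (2,1) via y @ 0.3416
    (3,1) via x @ 1.1977
    (3,0) via y @ 1.3769  # hit
  → r_1 = 1.3769
beam 2: φ=90°, α=15°
  direction (0.9659, 0.2588); cell (2,2); t to first gridline: x 0.3209, y 2.5887 (then +1.0353 / +3.8637)
    (3,2) via x @ 0.3209
    (4,2) via x @ 1.3562
    (5,2) via x @ 2.3915  # hit
  → r_2 = 2.3915
beam 3: φ=180°, α=105°
  direction (-0.2588, 0.9659); cell (2,2); t to first gridline: x 2.6660, y 0.6936 (then +3.8637 / +1.0353)
    (2,3) via y @ 0.6936
    (2,4) via y @ 1.7289
    (1,4) via x @ 2.6660
    (1,5) via y @ 2.7642  # hit
  → r_3 = 2.7642
beam 4: φ=270°, α=195°
  direction (-0.9659, -0.2588); cell (2,2); t to first gridline: x 0.7143, y 1.2750 (then +1.0353 / +3.8637)
    (1,2) via x @ 0.7143
    (1,1) via y @ 1.2750
    (0,1) via x @ 1.7496  # hit
  → r_4 = 1.7496

ranges = [1.3769, 2.3915, 2.7642, 1.7496]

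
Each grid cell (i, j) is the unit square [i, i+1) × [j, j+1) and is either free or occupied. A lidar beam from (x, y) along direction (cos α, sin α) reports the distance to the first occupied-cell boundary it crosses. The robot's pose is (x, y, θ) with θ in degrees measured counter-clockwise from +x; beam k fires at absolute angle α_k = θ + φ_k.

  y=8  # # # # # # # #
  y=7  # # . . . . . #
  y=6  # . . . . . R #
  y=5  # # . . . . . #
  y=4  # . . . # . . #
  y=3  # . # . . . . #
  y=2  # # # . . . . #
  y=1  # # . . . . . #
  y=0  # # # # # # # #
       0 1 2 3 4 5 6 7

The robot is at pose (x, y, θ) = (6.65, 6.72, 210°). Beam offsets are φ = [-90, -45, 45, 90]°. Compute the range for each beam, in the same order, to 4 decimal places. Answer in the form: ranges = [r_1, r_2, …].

beam 1: φ=-90°, α=120°
  d=(-0.5000,0.8660)  start (6,6)  tX=1.3000 tY=0.3233  stride 1/|dx|=2.0000 1/|dy|=1.1547
    cross y-line → (6,7), t=0.3233
    cross x-line → (5,7), t=1.3000
    cross y-line → (5,8), t=1.4780 (wall)
  → r_1 = 1.4780
beam 2: φ=-45°, α=165°
  d=(-0.9659,0.2588)  start (6,6)  tX=0.6729 tY=1.0818  stride 1/|dx|=1.0353 1/|dy|=3.8637
    cross x-line → (5,6), t=0.6729
    cross y-line → (5,7), t=1.0818
    cross x-line → (4,7), t=1.7082
    cross x-line → (3,7), t=2.7435
    cross x-line → (2,7), t=3.7788
    cross x-line → (1,7), t=4.8140 (wall)
  → r_2 = 4.8140
beam 3: φ=45°, α=255°
  d=(-0.2588,-0.9659)  start (6,6)  tX=2.5114 tY=0.7454  stride 1/|dx|=3.8637 1/|dy|=1.0353
    cross y-line → (6,5), t=0.7454
    cross y-line → (6,4), t=1.7807
    cross x-line → (5,4), t=2.5114
    cross y-line → (5,3), t=2.8160
    cross y-line → (5,2), t=3.8512
    cross y-line → (5,1), t=4.8865
    cross y-line → (5,0), t=5.9218 (wall)
  → r_3 = 5.9218
beam 4: φ=90°, α=300°
  d=(0.5000,-0.8660)  start (6,6)  tX=0.7000 tY=0.8314  stride 1/|dx|=2.0000 1/|dy|=1.1547
    cross x-line → (7,6), t=0.7000 (wall)
  → r_4 = 0.7000

ranges = [1.4780, 4.8140, 5.9218, 0.7000]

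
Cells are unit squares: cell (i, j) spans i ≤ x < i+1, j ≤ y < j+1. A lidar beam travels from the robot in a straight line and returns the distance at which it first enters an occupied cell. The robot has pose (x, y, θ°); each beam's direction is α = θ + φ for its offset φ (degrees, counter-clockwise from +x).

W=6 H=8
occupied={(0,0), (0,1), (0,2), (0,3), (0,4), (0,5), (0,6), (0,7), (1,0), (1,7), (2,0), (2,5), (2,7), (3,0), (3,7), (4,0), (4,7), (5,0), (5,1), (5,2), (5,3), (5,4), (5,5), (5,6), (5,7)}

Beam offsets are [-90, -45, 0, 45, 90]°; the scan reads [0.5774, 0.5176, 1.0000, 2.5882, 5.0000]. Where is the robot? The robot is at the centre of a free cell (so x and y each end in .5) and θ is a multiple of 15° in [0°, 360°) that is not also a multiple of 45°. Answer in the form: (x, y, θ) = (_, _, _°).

(x, y, θ) = (2.5, 1.5, 330°)

Candidates: 23 free-cell centres × 16 headings = 368 poses. Raycast each; keep the one whose scan matches to 4 dp.
  (1.5, 4.5, 300°): beam 2 = 1.9319 ≠ 0.5176 ✗
  (3.5, 5.5, 255°): beam 1 = 0.5176 ≠ 0.5774 ✗
  (2.5, 3.5, 330°): beam 1 = 2.8868 ≠ 0.5774 ✗
  (3.5, 2.5, 75°): beam 1 = 1.5529 ≠ 0.5774 ✗
  (1.5, 5.5, 60°): beam 3 = 1.7321 ≠ 1.0000 ✗
  …
  (2.5, 1.5, 330°): r_1=0.5774, r_2=0.5176, r_3=1.0000, r_4=2.5882, r_5=5.0000 — all match ✓
Only this pose fits every beam.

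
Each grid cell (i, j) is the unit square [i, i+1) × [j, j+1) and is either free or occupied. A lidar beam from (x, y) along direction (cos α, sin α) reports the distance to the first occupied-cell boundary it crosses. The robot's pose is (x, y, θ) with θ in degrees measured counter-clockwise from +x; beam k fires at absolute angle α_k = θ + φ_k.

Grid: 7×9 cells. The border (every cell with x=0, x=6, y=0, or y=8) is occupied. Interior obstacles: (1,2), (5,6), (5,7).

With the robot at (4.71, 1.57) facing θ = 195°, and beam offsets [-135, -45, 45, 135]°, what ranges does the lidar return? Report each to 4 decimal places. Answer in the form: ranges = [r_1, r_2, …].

ranges = [2.5800, 4.2839, 0.6582, 1.1400]

beam 1: φ=-135°, α=60°
  dir = (cos 60°, sin 60°) = (0.5000, 0.8660); from cell (4,1)
  next x-line at t=0.5800, next y-line at t=0.4965; Δt_x=2.0000, Δt_y=1.1547
    y: enter (4,2) at t=0.4965
    x: enter (5,2) at t=0.5800
    y: enter (5,3) at t=1.6512
    x: enter (6,3) at t=2.5800 ← occupied
  → r_1 = 2.5800
beam 2: φ=-45°, α=150°
  dir = (cos 150°, sin 150°) = (-0.8660, 0.5000); from cell (4,1)
  next x-line at t=0.8198, next y-line at t=0.8600; Δt_x=1.1547, Δt_y=2.0000
    x: enter (3,1) at t=0.8198
    y: enter (3,2) at t=0.8600
    x: enter (2,2) at t=1.9745
    y: enter (2,3) at t=2.8600
    x: enter (1,3) at t=3.1292
    x: enter (0,3) at t=4.2839 ← occupied
  → r_2 = 4.2839
beam 3: φ=45°, α=240°
  dir = (cos 240°, sin 240°) = (-0.5000, -0.8660); from cell (4,1)
  next x-line at t=1.4200, next y-line at t=0.6582; Δt_x=2.0000, Δt_y=1.1547
    y: enter (4,0) at t=0.6582 ← occupied
  → r_3 = 0.6582
beam 4: φ=135°, α=330°
  dir = (cos 330°, sin 330°) = (0.8660, -0.5000); from cell (4,1)
  next x-line at t=0.3349, next y-line at t=1.1400; Δt_x=1.1547, Δt_y=2.0000
    x: enter (5,1) at t=0.3349
    y: enter (5,0) at t=1.1400 ← occupied
  → r_4 = 1.1400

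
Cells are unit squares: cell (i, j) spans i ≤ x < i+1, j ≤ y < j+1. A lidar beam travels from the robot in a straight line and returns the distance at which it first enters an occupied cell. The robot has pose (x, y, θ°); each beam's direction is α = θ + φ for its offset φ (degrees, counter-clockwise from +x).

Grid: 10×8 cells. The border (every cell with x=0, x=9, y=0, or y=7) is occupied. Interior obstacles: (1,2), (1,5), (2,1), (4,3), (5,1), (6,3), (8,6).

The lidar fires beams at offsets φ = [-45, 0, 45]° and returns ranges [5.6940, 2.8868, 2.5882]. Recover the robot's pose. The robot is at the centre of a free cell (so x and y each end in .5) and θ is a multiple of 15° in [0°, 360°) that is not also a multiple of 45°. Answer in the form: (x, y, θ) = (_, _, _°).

Enumerate (i+0.5, j+0.5, θ) over the 41 free cells and 16 admissible headings. For each, cast all 3 beams and compare to the given ranges.
  (6.5, 2.5, 165°): beam 1 = 0.5774 ≠ 5.6940 ✗
  (2.5, 6.5, 120°): beam 1 = 0.5176 ≠ 5.6940 ✗
  (2.5, 6.5, 210°): beam 1 = 1.5529 ≠ 5.6940 ✗
  (3.5, 4.5, 105°): beam 1 = 2.8868 ≠ 5.6940 ✗
  …
  (3.5, 4.5, 60°): r_1=5.6940, r_2=2.8868, r_3=2.5882 — all match ✓
Only this pose fits every beam.

(x, y, θ) = (3.5, 4.5, 60°)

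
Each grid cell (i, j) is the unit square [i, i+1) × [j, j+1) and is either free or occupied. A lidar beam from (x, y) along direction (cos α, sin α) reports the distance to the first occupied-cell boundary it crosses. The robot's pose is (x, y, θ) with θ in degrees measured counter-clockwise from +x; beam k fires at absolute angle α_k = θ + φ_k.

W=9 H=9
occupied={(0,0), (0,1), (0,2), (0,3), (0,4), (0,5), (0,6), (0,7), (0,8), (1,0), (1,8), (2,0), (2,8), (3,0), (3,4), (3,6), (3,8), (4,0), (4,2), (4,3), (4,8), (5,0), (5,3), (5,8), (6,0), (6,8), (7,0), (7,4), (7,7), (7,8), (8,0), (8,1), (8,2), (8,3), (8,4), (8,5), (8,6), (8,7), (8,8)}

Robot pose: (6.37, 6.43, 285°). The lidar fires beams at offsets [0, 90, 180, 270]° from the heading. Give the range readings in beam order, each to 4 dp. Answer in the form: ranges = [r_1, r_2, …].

beam 1: φ=0°, α=285°
  cosα=0.2588 sinα=-0.9659 | (6,6) | tMaxX 2.4341 tMaxY 0.4452 | tΔX 3.8637 tΔY 1.0353
    t=0.4452 [y] (6,5)
    t=1.4804 [y] (6,4)
    t=2.4341 [x] (7,4) — stop
  → r_1 = 2.4341
beam 2: φ=90°, α=15°
  cosα=0.9659 sinα=0.2588 | (6,6) | tMaxX 0.6522 tMaxY 2.2023 | tΔX 1.0353 tΔY 3.8637
    t=0.6522 [x] (7,6)
    t=1.6875 [x] (8,6) — stop
  → r_2 = 1.6875
beam 3: φ=180°, α=105°
  cosα=-0.2588 sinα=0.9659 | (6,6) | tMaxX 1.4296 tMaxY 0.5901 | tΔX 3.8637 tΔY 1.0353
    t=0.5901 [y] (6,7)
    t=1.4296 [x] (5,7)
    t=1.6254 [y] (5,8) — stop
  → r_3 = 1.6254
beam 4: φ=270°, α=195°
  cosα=-0.9659 sinα=-0.2588 | (6,6) | tMaxX 0.3831 tMaxY 1.6614 | tΔX 1.0353 tΔY 3.8637
    t=0.3831 [x] (5,6)
    t=1.4183 [x] (4,6)
    t=1.6614 [y] (4,5)
    t=2.4536 [x] (3,5)
    t=3.4889 [x] (2,5)
    t=4.5242 [x] (1,5)
    t=5.5251 [y] (1,4)
    t=5.5594 [x] (0,4) — stop
  → r_4 = 5.5594

ranges = [2.4341, 1.6875, 1.6254, 5.5594]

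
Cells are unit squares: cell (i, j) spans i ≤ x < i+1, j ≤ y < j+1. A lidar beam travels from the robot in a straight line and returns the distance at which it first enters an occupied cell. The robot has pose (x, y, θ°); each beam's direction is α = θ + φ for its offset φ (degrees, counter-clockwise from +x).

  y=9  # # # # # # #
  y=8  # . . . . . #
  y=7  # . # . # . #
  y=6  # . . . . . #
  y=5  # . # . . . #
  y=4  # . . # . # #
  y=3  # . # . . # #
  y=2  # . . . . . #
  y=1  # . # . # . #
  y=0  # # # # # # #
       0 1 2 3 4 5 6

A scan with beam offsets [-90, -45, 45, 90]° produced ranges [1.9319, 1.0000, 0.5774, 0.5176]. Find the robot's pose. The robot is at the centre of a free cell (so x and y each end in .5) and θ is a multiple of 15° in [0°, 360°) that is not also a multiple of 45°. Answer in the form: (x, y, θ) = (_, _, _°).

(x, y, θ) = (1.5, 1.5, 165°)

Enumerate (i+0.5, j+0.5, θ) over the 31 free cells and 16 admissible headings. For each, cast all 4 beams and compare to the given ranges.
  (3.5, 2.5, 15°): beam 1 = 1.5529 ≠ 1.9319 ✗
  (3.5, 2.5, 105°): beam 2 = 5.0000 ≠ 1.0000 ✗
  (3.5, 5.5, 345°): beam 1 = 0.5176 ≠ 1.9319 ✗
  (3.5, 3.5, 105°): beam 1 = 1.5529 ≠ 1.9319 ✗
  (2.5, 6.5, 210°): beam 1 = 0.5774 ≠ 1.9319 ✗
  …
  (1.5, 1.5, 165°): r_1=1.9319, r_2=1.0000, r_3=0.5774, r_4=0.5176 — all match ✓
No second candidate reproduces the full scan.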